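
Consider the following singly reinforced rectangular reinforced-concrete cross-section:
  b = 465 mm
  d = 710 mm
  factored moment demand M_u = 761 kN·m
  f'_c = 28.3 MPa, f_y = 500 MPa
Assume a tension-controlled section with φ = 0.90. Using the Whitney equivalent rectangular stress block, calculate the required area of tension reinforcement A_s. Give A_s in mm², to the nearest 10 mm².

M_n = M_u/φ = 761/0.90 = 845.556 kN·m.
With M_n = 0.85 f'_c a b (d − a/2), solve the quadratic for a:
a = d − √(d² − 2M_n/(0.85 f'_c b)) = 710 − √(710² − 2 × 845.556×10⁶/(0.85 × 28.3 × 465)) = 115.94 mm.
A_s = 0.85 f'_c a b / f_y = 0.85 × 28.3 × 115.94 × 465 / 500 = 2593.7 mm².

A_s ≈ 2590 mm²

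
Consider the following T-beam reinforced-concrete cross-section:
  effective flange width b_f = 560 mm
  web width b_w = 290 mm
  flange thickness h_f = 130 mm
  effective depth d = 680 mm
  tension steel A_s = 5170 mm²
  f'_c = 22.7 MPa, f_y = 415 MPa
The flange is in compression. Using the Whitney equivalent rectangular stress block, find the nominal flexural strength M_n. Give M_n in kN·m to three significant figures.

Tension: T = A_s f_y = 5170 × 415 = 2145550 N.
Try a within the flange: a = T/(0.85 f'_c b_f) = 2145550/(0.85 × 22.7 × 560) = 198.57 mm.
a = 198.57 > h_f = 130 mm: the block extends into the web. Split into flange-overhang and web parts.
C_f = 0.85 f'_c (b_f − b_w) h_f = 0.85 × 22.7 × (560 − 290) × 130 = 677255 N.
Remaining web compression depth: a_w = (T − C_f)/(0.85 f'_c b_w) = (2145550 − 677255)/(0.85 × 22.7 × 290) = 262.40 mm.
M_n = C_f(d − h_f/2) + (T − C_f)(d − a_w/2) = 677255 × (680 − 65) + 1468295 × (680 − 131.2) = 416.51 + 805.80 = 1222.31 × 10⁶ N·mm.
M_n = 1222.31 kN·m.

M_n ≈ 1220 kN·m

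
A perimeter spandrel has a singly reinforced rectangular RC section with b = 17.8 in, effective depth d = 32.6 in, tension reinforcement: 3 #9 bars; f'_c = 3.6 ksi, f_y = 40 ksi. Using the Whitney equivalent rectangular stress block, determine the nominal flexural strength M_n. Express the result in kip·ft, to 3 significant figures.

A_s = 3 × 1 = 3 in².
T = A_s f_y = 3 × 40 = 120 kips.
a = T/(0.85 f'_c b) = 120/(0.85 × 3.6 × 17.8) = 2.203 in.
M_n = T(d − a/2) = 120 × (32.6 − 1.1015) = 3779.8 kip·in = 3779.8/12 = 314.98 kip·ft.

M_n ≈ 315 kip·ft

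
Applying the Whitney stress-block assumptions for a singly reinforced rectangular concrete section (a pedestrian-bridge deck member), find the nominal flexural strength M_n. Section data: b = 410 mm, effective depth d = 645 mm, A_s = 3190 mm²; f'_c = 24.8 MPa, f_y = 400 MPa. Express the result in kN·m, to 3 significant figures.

T = A_s f_y = 3190 × 400 = 1276000 N = 1276 kN.
From C = T: a = T/(0.85 f'_c b) = 1276000/(0.85 × 24.8 × 410) = 147.64 mm.
M_n = T(d − a/2) = 1276 kN × (645 − 73.82) mm = 728.83 kN·m.

M_n ≈ 729 kN·m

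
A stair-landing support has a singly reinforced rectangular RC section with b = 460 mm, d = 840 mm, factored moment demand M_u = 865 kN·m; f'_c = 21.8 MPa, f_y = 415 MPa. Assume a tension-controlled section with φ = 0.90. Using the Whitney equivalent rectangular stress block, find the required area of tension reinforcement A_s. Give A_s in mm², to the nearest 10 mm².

A_s ≈ 3020 mm²

M_n = M_u/φ = 865/0.90 = 961.111 kN·m.
With M_n = 0.85 f'_c a b (d − a/2), solve the quadratic for a:
a = d − √(d² − 2M_n/(0.85 f'_c b)) = 840 − √(840² − 2 × 961.111×10⁶/(0.85 × 21.8 × 460)) = 147.12 mm.
A_s = 0.85 f'_c a b / f_y = 0.85 × 21.8 × 147.12 × 460 / 415 = 3021.7 mm².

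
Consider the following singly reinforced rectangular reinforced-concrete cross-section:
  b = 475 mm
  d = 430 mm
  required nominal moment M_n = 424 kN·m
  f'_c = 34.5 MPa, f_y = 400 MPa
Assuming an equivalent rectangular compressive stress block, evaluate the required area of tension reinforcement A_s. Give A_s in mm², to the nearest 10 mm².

With M_n = 0.85 f'_c a b (d − a/2), solve the quadratic for a:
a = d − √(d² − 2M_n/(0.85 f'_c b)) = 430 − √(430² − 2 × 424×10⁶/(0.85 × 34.5 × 475)) = 77.83 mm.
A_s = 0.85 f'_c a b / f_y = 0.85 × 34.5 × 77.83 × 475 / 400 = 2710.3 mm².

A_s ≈ 2710 mm²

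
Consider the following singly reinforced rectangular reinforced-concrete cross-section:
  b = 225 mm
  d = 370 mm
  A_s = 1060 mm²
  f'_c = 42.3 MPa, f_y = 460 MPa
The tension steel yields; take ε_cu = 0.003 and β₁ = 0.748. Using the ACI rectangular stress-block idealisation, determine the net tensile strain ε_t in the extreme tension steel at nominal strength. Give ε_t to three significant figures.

ε_t ≈ 0.0108

a = A_s f_y/(0.85 f'_c b) = 60.27 mm.
β₁ = 0.748, so c = a/β₁ = 60.27/0.748 = 80.57 mm.
From the linear strain diagram with ε_cu = 0.003: ε_t = 0.003 (d − c)/c = 0.003 × (370 − 80.57)/80.57 = 0.0108.
Since ε_t ≥ 0.005, the section is tension-controlled.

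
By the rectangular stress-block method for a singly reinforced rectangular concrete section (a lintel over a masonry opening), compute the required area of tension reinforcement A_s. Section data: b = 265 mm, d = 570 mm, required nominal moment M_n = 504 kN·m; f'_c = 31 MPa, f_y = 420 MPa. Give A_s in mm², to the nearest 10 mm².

With M_n = 0.85 f'_c a b (d − a/2), solve the quadratic for a:
a = d − √(d² − 2M_n/(0.85 f'_c b)) = 570 − √(570² − 2 × 504×10⁶/(0.85 × 31 × 265)) = 145.09 mm.
A_s = 0.85 f'_c a b / f_y = 0.85 × 31 × 145.09 × 265 / 420 = 2412.2 mm².

A_s ≈ 2410 mm²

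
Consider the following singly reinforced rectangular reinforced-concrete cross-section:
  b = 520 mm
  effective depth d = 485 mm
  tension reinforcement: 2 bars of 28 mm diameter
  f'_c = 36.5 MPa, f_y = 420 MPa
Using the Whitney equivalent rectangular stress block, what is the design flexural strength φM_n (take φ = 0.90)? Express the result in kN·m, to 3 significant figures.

A_s = 2 × 616 = 1232 mm².
T = A_s f_y = 1232 × 420 = 517440 N = 517.44 kN.
From C = T: a = T/(0.85 f'_c b) = 517440/(0.85 × 36.5 × 520) = 32.07 mm.
M_n = T(d − a/2) = 517.44 kN × (485 − 16.035) mm = 242.66 kN·m.
φM_n = 0.90 × 242.66 = 218.39 kN·m.

φM_n ≈ 218 kN·m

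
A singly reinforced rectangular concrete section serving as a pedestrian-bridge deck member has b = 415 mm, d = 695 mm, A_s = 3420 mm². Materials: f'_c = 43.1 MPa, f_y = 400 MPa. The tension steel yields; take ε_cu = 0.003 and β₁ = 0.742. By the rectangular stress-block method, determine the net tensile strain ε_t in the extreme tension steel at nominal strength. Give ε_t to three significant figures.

a = A_s f_y/(0.85 f'_c b) = 89.98 mm.
β₁ = 0.742, so c = a/β₁ = 89.98/0.742 = 121.27 mm.
From the linear strain diagram with ε_cu = 0.003: ε_t = 0.003 (d − c)/c = 0.003 × (695 − 121.27)/121.27 = 0.0142.
Since ε_t ≥ 0.005, the section is tension-controlled.

ε_t ≈ 0.0142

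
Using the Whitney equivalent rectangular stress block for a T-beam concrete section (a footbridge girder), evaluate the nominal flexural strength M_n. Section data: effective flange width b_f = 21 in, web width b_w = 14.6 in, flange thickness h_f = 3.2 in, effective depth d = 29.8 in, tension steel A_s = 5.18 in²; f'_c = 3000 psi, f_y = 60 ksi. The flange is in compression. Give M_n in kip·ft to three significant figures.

Tension: T = A_s f_y = 5.18 × 60 = 310.8 kips.
Try a within the flange: a = T/(0.85 f'_c b_f) = 310.8/(0.85 × 3 × 21) = 5.804 in.
a = 5.804 > h_f = 3.2 in: the block extends into the web. Split into flange-overhang and web parts.
C_f = 0.85 f'_c (b_f − b_w) h_f = 0.85 × 3 × (21 − 14.6) × 3.2 = 52.2 kips.
Remaining web compression depth: a_w = (T − C_f)/(0.85 f'_c b_w) = (310.8 − 52.2)/(0.85 × 3 × 14.6) = 6.946 in.
M_n = C_f(d − h_f/2) + (T − C_f)(d − a_w/2) = 52.2 × (29.8 − 1.6) + 258.6 × (29.8 − 3.473) = 1472.0 + 6808.2 = 8280.2 kip·in.
M_n = 8280.2/12 = 690.02 kip·ft.

M_n ≈ 690 kip·ft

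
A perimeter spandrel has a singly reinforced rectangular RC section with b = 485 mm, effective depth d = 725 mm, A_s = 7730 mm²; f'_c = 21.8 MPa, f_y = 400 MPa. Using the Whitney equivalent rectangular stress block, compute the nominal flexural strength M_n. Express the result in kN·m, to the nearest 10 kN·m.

T = A_s f_y = 7730 × 400 = 3092000 N = 3092 kN.
From C = T: a = T/(0.85 f'_c b) = 3092000/(0.85 × 21.8 × 485) = 344.05 mm.
M_n = T(d − a/2) = 3092 kN × (725 − 172.025) mm = 1709.80 kN·m.

M_n ≈ 1710 kN·m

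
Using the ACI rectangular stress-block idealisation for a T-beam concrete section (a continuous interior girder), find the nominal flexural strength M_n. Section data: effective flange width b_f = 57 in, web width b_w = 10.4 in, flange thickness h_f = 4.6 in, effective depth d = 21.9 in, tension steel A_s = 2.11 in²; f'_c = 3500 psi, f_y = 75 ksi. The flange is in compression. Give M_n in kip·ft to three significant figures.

Tension: T = A_s f_y = 2.11 × 75 = 158.25 kips.
Try a within the flange: a = T/(0.85 f'_c b_f) = 158.25/(0.85 × 3.5 × 57) = 0.933 in.
Since a = 0.933 ≤ h_f = 4.6 in, the stress block lies entirely in the flange; analyse as a rectangular beam of width b_f.
M_n = T(d − a/2) = 158.25 × (21.9 − 0.4665) = 3391.9 kip·in.
M_n = 3391.9/12 = 282.66 kip·ft.

M_n ≈ 283 kip·ft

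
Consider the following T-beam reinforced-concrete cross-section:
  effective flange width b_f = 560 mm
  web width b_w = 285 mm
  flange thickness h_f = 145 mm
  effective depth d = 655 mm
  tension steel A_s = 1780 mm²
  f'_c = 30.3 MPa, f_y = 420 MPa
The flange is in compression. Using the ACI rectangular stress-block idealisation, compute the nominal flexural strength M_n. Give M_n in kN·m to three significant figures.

M_n ≈ 470 kN·m

Tension: T = A_s f_y = 1780 × 420 = 747600 N.
Try a within the flange: a = T/(0.85 f'_c b_f) = 747600/(0.85 × 30.3 × 560) = 51.83 mm.
Since a = 51.83 ≤ h_f = 145 mm, the stress block lies entirely in the flange; analyse as a rectangular beam of width b_f.
M_n = T(d − a/2) = 747600 × (655 − 25.915) = 470.30 × 10⁶ N·mm.
M_n = 470.30 kN·m.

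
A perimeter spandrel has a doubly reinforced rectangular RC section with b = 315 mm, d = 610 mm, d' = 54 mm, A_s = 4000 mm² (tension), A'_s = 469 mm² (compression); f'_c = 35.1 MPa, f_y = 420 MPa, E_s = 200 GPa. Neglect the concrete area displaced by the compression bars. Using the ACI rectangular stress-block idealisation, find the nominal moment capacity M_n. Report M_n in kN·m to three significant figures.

Assume both tension and compression steel yield.
Net tension couple steel: A_s − A'_s = 3531 mm².
a = (A_s − A'_s) f_y / (0.85 f'_c b) = 1483020/(0.85 × 35.1 × 315) = 157.80 mm.
c = a/β₁ = 157.80/0.799 = 197.50 mm; ε'_s = 0.003(c − d')/c = 0.0022 ≥ f_y/E_s = 0.0021, so compression steel does yield.
M_n = (A_s − A'_s) f_y (d − a/2) + A'_s f_y (d − d') = [1483020 × (610 − 78.9) + 196980 × (610 − 54)] × 10⁻⁶ = 787.63 + 109.52 = 897.15 kN·m.

M_n ≈ 897 kN·m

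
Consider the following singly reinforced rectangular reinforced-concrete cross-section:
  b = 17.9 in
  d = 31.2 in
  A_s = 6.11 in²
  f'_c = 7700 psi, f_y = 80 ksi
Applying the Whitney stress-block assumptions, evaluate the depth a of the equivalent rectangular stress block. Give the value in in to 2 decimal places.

T = A_s f_y = 6.11 × 80 = 488.8 kips.
a = T/(0.85 f'_c b) = 488.8/(0.85 × 7.7 × 17.9) = 4.17 in.

a ≈ 4.17 in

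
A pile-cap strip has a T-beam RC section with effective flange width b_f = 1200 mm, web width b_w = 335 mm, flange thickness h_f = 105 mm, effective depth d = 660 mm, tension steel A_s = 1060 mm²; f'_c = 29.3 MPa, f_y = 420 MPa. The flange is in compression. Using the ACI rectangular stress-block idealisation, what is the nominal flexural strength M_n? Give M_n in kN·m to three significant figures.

M_n ≈ 291 kN·m

Tension: T = A_s f_y = 1060 × 420 = 445200 N.
Try a within the flange: a = T/(0.85 f'_c b_f) = 445200/(0.85 × 29.3 × 1200) = 14.90 mm.
Since a = 14.90 ≤ h_f = 105 mm, the stress block lies entirely in the flange; analyse as a rectangular beam of width b_f.
M_n = T(d − a/2) = 445200 × (660 − 7.45) = 290.52 × 10⁶ N·mm.
M_n = 290.52 kN·m.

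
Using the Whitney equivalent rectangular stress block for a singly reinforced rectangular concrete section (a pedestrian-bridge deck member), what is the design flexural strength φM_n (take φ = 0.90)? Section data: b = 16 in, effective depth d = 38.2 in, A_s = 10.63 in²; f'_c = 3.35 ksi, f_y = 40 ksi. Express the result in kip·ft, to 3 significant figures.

φM_n ≈ 1070 kip·ft

T = A_s f_y = 10.63 × 40 = 425.2 kips.
a = T/(0.85 f'_c b) = 425.2/(0.85 × 3.35 × 16) = 9.333 in.
M_n = T(d − a/2) = 425.2 × (38.2 − 4.6665) = 14258.4 kip·in = 14258.4/12 = 1188.20 kip·ft.
φM_n = 0.90 × 1188.20 = 1069.38 kip·ft.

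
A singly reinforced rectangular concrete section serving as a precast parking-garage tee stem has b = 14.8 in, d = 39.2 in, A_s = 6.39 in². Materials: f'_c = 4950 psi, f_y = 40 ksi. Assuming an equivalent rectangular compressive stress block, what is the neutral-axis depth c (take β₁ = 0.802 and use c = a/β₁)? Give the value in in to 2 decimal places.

T = A_s f_y = 6.39 × 40 = 255.6 kips.
a = T/(0.85 f'_c b) = 255.6/(0.85 × 4.95 × 14.8) = 4.1046 in.
With β₁ = 0.802, c = a/β₁ = 4.1046/0.802 = 5.12 in.

c ≈ 5.12 in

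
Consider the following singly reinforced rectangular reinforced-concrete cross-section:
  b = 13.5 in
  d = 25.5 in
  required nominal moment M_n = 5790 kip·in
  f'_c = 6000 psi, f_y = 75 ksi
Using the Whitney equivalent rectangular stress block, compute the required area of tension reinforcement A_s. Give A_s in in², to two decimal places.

A_s ≈ 3.25 in²

From M_n = 0.85 f'_c a b (d − a/2):
a = d − √(d² − 2M_n/(0.85 f'_c b)) = 25.5 − √(25.5² − 2 × 5790/(0.85 × 6 × 13.5)) = 3.544 in.
A_s = 0.85 f'_c a b / f_y = 0.85 × 6 × 3.544 × 13.5 / 75 = 3.253 in².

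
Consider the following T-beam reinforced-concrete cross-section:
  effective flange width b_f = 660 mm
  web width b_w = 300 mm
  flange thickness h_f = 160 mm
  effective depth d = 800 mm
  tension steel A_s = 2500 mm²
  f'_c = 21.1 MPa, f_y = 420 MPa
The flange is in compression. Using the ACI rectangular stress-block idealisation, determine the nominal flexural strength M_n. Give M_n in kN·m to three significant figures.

Tension: T = A_s f_y = 2500 × 420 = 1050000 N.
Try a within the flange: a = T/(0.85 f'_c b_f) = 1050000/(0.85 × 21.1 × 660) = 88.70 mm.
Since a = 88.70 ≤ h_f = 160 mm, the stress block lies entirely in the flange; analyse as a rectangular beam of width b_f.
M_n = T(d − a/2) = 1050000 × (800 − 44.35) = 793.43 × 10⁶ N·mm.
M_n = 793.43 kN·m.

M_n ≈ 793 kN·m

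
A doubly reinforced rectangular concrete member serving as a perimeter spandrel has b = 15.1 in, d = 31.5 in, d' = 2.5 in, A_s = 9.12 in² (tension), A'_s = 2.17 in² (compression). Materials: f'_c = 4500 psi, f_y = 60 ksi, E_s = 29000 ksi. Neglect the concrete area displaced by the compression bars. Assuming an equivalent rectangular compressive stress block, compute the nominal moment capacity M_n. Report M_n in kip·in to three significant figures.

Assume both steels yield.
a = (A_s − A'_s) f_y/(0.85 f'_c b) = (9.12 − 2.17) × 60/(0.85 × 4.5 × 15.1) = 7.220 in.
c = a/β₁ = 7.220/0.825 = 8.752 in; ε'_s = 0.003(c − d')/c = 0.0021 ≥ ε_y = 0.0021, so the compression steel yields.
M_n = (A_s − A'_s) f_y (d − a/2) + A'_s f_y (d − d') = 417 × (31.5 − 3.61) + 130.2 × (31.5 − 2.5) = 11630.1 + 3775.8 = 15405.9 kip·in.

M_n ≈ 15400 kip·in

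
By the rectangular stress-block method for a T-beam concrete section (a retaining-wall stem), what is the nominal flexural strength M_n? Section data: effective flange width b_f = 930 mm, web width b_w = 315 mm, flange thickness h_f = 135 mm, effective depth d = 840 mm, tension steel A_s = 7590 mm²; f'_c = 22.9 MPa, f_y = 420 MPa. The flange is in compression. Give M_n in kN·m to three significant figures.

M_n ≈ 2370 kN·m

Tension: T = A_s f_y = 7590 × 420 = 3187800 N.
Try a within the flange: a = T/(0.85 f'_c b_f) = 3187800/(0.85 × 22.9 × 930) = 176.10 mm.
a = 176.10 > h_f = 135 mm: the block extends into the web. Split into flange-overhang and web parts.
C_f = 0.85 f'_c (b_f − b_w) h_f = 0.85 × 22.9 × (930 − 315) × 135 = 1616082 N.
Remaining web compression depth: a_w = (T − C_f)/(0.85 f'_c b_w) = (3187800 − 1616082)/(0.85 × 22.9 × 315) = 256.34 mm.
M_n = C_f(d − h_f/2) + (T − C_f)(d − a_w/2) = 1616082 × (840 − 67.5) + 1571718 × (840 − 128.17) = 1248.42 + 1118.80 = 2367.22 × 10⁶ N·mm.
M_n = 2367.22 kN·m.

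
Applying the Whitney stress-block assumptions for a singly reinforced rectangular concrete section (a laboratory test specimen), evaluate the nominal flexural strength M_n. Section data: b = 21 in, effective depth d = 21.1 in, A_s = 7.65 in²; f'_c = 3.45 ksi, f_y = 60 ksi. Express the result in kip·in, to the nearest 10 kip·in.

T = A_s f_y = 7.65 × 60 = 459 kips.
a = T/(0.85 f'_c b) = 459/(0.85 × 3.45 × 21) = 7.453 in.
M_n = T(d − a/2) = 459 × (21.1 − 3.7265) = 7974.4 kip·in.

M_n ≈ 7970 kip·in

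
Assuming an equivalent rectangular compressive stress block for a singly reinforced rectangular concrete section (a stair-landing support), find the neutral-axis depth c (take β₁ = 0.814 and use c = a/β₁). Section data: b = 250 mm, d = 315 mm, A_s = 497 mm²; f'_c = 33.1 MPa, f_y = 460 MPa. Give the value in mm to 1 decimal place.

c ≈ 39.9 mm

T = A_s f_y = 497 × 460 = 228620 N = 228.62 kN.
Setting C = 0.85 f'_c a b equal to T: a = 228620/(0.85 × 33.1 × 250) = 32.503 mm.
With β₁ = 0.814, c = a/β₁ = 32.503/0.814 = 39.9 mm.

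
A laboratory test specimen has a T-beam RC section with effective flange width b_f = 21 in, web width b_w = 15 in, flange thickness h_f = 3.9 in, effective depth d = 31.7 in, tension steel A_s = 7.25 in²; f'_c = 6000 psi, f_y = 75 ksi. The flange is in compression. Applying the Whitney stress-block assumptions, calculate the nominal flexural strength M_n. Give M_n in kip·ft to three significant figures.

M_n ≈ 1320 kip·ft

Tension: T = A_s f_y = 7.25 × 75 = 543.75 kips.
Try a within the flange: a = T/(0.85 f'_c b_f) = 543.75/(0.85 × 6 × 21) = 5.077 in.
a = 5.077 > h_f = 3.9 in: the block extends into the web. Split into flange-overhang and web parts.
C_f = 0.85 f'_c (b_f − b_w) h_f = 0.85 × 6 × (21 − 15) × 3.9 = 119.3 kips.
Remaining web compression depth: a_w = (T − C_f)/(0.85 f'_c b_w) = (543.75 − 119.3)/(0.85 × 6 × 15) = 5.548 in.
M_n = C_f(d − h_f/2) + (T − C_f)(d − a_w/2) = 119.3 × (31.7 − 1.95) + 424.45 × (31.7 − 2.774) = 3549.2 + 12277.6 = 15826.8 kip·in.
M_n = 15826.8/12 = 1318.90 kip·ft.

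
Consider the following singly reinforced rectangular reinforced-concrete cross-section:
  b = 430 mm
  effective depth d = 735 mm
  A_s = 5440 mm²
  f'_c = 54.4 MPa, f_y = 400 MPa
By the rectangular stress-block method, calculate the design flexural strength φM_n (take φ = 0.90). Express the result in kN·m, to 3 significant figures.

φM_n ≈ 1330 kN·m

T = A_s f_y = 5440 × 400 = 2176000 N = 2176 kN.
From C = T: a = T/(0.85 f'_c b) = 2176000/(0.85 × 54.4 × 430) = 109.44 mm.
M_n = T(d − a/2) = 2176 kN × (735 − 54.72) mm = 1480.29 kN·m.
φM_n = 0.90 × 1480.29 = 1332.26 kN·m.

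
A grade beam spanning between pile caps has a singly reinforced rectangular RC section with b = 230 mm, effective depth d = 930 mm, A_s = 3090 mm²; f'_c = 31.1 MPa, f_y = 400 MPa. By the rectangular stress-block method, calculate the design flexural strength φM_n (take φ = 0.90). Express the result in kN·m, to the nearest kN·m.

φM_n ≈ 921 kN·m

T = A_s f_y = 3090 × 400 = 1236000 N = 1236 kN.
From C = T: a = T/(0.85 f'_c b) = 1236000/(0.85 × 31.1 × 230) = 203.29 mm.
M_n = T(d − a/2) = 1236 kN × (930 − 101.645) mm = 1023.85 kN·m.
φM_n = 0.90 × 1023.85 = 921.47 kN·m.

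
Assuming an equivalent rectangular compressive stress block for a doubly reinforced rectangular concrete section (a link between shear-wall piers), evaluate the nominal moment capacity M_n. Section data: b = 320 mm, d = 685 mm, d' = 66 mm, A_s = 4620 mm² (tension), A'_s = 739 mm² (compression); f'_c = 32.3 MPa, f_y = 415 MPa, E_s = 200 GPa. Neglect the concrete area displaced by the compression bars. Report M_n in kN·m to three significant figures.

Assume both tension and compression steel yield.
Net tension couple steel: A_s − A'_s = 3881 mm².
a = (A_s − A'_s) f_y / (0.85 f'_c b) = 1610615/(0.85 × 32.3 × 320) = 183.32 mm.
c = a/β₁ = 183.32/0.819 = 223.83 mm; ε'_s = 0.003(c − d')/c = 0.0021 ≥ f_y/E_s = 0.0021, so compression steel does yield.
M_n = (A_s − A'_s) f_y (d − a/2) + A'_s f_y (d − d') = [1610615 × (685 − 91.66) + 306685 × (685 − 66)] × 10⁻⁶ = 955.64 + 189.84 = 1145.48 kN·m.

M_n ≈ 1150 kN·m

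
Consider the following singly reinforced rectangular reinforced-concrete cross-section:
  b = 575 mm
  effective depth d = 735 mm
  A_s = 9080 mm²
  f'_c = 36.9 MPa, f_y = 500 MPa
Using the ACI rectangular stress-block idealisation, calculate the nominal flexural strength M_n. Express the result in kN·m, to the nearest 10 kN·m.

T = A_s f_y = 9080 × 500 = 4540000 N = 4540 kN.
From C = T: a = T/(0.85 f'_c b) = 4540000/(0.85 × 36.9 × 575) = 251.73 mm.
M_n = T(d − a/2) = 4540 kN × (735 − 125.865) mm = 2765.47 kN·m.

M_n ≈ 2770 kN·m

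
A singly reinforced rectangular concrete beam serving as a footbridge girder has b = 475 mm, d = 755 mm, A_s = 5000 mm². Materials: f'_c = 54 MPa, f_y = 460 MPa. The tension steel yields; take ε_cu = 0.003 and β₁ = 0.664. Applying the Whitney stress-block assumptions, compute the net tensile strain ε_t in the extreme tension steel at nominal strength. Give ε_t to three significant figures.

a = A_s f_y/(0.85 f'_c b) = 105.49 mm.
β₁ = 0.664, so c = a/β₁ = 105.49/0.664 = 158.87 mm.
From the linear strain diagram with ε_cu = 0.003: ε_t = 0.003 (d − c)/c = 0.003 × (755 − 158.87)/158.87 = 0.0113.
Since ε_t ≥ 0.005, the section is tension-controlled.

ε_t ≈ 0.0113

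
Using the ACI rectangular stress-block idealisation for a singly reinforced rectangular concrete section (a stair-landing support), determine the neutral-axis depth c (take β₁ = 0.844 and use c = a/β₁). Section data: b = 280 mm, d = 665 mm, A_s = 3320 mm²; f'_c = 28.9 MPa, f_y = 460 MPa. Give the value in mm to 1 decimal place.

c ≈ 263.1 mm

T = A_s f_y = 3320 × 460 = 1527200 N = 1527.2 kN.
Setting C = 0.85 f'_c a b equal to T: a = 1527200/(0.85 × 28.9 × 280) = 222.035 mm.
With β₁ = 0.844, c = a/β₁ = 222.035/0.844 = 263.1 mm.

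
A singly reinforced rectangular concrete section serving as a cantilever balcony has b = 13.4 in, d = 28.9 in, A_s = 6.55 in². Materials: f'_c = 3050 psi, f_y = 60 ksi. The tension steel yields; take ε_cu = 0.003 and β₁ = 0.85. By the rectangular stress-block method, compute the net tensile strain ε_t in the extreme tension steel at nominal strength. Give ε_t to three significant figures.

a = A_s f_y/(0.85 f'_c b) = 11.313 in.
β₁ = 0.85, so c = a/β₁ = 11.313/0.85 = 13.309 in.
From the linear strain diagram with ε_cu = 0.003: ε_t = 0.003 (d − c)/c = 0.003 × (28.9 − 13.309)/13.309 = 0.00351.
ε_t < 0.004 — the section is over-reinforced for flexure under ACI limits.

ε_t ≈ 0.00351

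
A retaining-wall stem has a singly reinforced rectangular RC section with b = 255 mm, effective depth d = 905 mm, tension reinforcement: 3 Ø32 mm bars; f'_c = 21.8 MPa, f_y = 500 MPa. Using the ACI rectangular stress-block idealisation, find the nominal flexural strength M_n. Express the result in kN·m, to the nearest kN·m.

M_n ≈ 938 kN·m

A_s = 3 × 804 = 2412 mm².
T = A_s f_y = 2412 × 500 = 1206000 N = 1206 kN.
From C = T: a = T/(0.85 f'_c b) = 1206000/(0.85 × 21.8 × 255) = 255.23 mm.
M_n = T(d − a/2) = 1206 kN × (905 − 127.615) mm = 937.53 kN·m.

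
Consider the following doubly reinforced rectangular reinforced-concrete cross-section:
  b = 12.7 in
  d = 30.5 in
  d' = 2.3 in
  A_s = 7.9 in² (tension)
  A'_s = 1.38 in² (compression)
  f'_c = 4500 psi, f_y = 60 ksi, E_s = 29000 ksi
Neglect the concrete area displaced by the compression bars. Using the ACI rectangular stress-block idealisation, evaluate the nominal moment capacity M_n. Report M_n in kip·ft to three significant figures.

Assume both steels yield.
a = (A_s − A'_s) f_y/(0.85 f'_c b) = (7.9 − 1.38) × 60/(0.85 × 4.5 × 12.7) = 8.053 in.
c = a/β₁ = 8.053/0.825 = 9.761 in; ε'_s = 0.003(c − d')/c = 0.0023 ≥ ε_y = 0.0021, so the compression steel yields.
M_n = (A_s − A'_s) f_y (d − a/2) + A'_s f_y (d − d') = 391.2 × (30.5 − 4.0265) + 82.8 × (30.5 − 2.3) = 10356.4 + 2335.0 = 12691.4 kip·in = 12691.4/12 = 1057.62 kip·ft.

M_n ≈ 1060 kip·ft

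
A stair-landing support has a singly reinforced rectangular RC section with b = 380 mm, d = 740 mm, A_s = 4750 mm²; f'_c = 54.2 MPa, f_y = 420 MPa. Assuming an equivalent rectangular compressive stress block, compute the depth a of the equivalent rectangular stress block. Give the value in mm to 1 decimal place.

a ≈ 114.0 mm

T = A_s f_y = 4750 × 420 = 1995000 N = 1995 kN.
Setting C = 0.85 f'_c a b equal to T: a = 1995000/(0.85 × 54.2 × 380) = 114.0 mm.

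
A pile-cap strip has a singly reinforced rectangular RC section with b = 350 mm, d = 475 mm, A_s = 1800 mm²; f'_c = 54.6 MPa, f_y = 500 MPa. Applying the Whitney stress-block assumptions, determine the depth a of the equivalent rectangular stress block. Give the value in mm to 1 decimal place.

T = A_s f_y = 1800 × 500 = 900000 N = 900 kN.
Setting C = 0.85 f'_c a b equal to T: a = 900000/(0.85 × 54.6 × 350) = 55.4 mm.

a ≈ 55.4 mm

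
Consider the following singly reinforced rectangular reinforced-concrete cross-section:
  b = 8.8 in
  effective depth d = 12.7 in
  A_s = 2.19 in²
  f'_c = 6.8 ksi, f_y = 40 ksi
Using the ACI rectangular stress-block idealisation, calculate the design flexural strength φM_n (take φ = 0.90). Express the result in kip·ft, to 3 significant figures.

T = A_s f_y = 2.19 × 40 = 87.6 kips.
a = T/(0.85 f'_c b) = 87.6/(0.85 × 6.8 × 8.8) = 1.722 in.
M_n = T(d − a/2) = 87.6 × (12.7 − 0.861) = 1037.1 kip·in = 1037.1/12 = 86.43 kip·ft.
φM_n = 0.90 × 86.43 = 77.79 kip·ft.

φM_n ≈ 77.8 kip·ft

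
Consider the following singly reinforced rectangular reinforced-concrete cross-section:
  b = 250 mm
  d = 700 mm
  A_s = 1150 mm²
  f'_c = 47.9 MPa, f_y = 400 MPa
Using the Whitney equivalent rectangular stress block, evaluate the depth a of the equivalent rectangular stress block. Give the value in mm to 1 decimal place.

T = A_s f_y = 1150 × 400 = 460000 N = 460 kN.
Setting C = 0.85 f'_c a b equal to T: a = 460000/(0.85 × 47.9 × 250) = 45.2 mm.

a ≈ 45.2 mm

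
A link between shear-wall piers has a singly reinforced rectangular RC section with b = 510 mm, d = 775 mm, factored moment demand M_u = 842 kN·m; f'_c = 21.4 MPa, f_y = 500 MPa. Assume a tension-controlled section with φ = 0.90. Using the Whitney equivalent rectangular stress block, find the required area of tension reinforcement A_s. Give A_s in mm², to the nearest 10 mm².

A_s ≈ 2660 mm²

M_n = M_u/φ = 842/0.90 = 935.556 kN·m.
With M_n = 0.85 f'_c a b (d − a/2), solve the quadratic for a:
a = d − √(d² − 2M_n/(0.85 f'_c b)) = 775 − √(775² − 2 × 935.556×10⁶/(0.85 × 21.4 × 510)) = 143.39 mm.
A_s = 0.85 f'_c a b / f_y = 0.85 × 21.4 × 143.39 × 510 / 500 = 2660.4 mm².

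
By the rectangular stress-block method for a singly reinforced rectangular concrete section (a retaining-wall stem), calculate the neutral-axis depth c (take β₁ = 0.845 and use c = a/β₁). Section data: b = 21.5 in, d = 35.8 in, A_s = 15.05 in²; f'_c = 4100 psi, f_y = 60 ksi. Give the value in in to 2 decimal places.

c ≈ 14.26 in

T = A_s f_y = 15.05 × 60 = 903 kips.
a = T/(0.85 f'_c b) = 903/(0.85 × 4.1 × 21.5) = 12.0516 in.
With β₁ = 0.845, c = a/β₁ = 12.0516/0.845 = 14.26 in.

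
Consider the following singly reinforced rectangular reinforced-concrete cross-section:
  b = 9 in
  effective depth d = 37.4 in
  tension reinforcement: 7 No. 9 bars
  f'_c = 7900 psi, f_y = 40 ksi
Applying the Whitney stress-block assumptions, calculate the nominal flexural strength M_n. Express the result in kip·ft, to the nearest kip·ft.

M_n ≈ 819 kip·ft

A_s = 7 × 1 = 7 in².
T = A_s f_y = 7 × 40 = 280 kips.
a = T/(0.85 f'_c b) = 280/(0.85 × 7.9 × 9) = 4.633 in.
M_n = T(d − a/2) = 280 × (37.4 − 2.3165) = 9823.4 kip·in = 9823.4/12 = 818.62 kip·ft.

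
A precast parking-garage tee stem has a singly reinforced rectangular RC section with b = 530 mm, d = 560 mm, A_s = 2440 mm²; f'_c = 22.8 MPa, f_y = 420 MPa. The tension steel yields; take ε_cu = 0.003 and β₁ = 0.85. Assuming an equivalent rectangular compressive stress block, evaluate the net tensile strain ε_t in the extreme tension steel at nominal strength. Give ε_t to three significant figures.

ε_t ≈ 0.0113

a = A_s f_y/(0.85 f'_c b) = 99.77 mm.
β₁ = 0.85, so c = a/β₁ = 99.77/0.85 = 117.38 mm.
From the linear strain diagram with ε_cu = 0.003: ε_t = 0.003 (d − c)/c = 0.003 × (560 − 117.38)/117.38 = 0.0113.
Since ε_t ≥ 0.005, the section is tension-controlled.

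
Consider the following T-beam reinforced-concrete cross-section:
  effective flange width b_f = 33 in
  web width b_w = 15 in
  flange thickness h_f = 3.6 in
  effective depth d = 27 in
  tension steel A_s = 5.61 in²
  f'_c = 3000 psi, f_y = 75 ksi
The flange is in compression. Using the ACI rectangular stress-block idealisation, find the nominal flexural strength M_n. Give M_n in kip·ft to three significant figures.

M_n ≈ 851 kip·ft

Tension: T = A_s f_y = 5.61 × 75 = 420.75 kips.
Try a within the flange: a = T/(0.85 f'_c b_f) = 420.75/(0.85 × 3 × 33) = 5.000 in.
a = 5.000 > h_f = 3.6 in: the block extends into the web. Split into flange-overhang and web parts.
C_f = 0.85 f'_c (b_f − b_w) h_f = 0.85 × 3 × (33 − 15) × 3.6 = 165.2 kips.
Remaining web compression depth: a_w = (T − C_f)/(0.85 f'_c b_w) = (420.75 − 165.2)/(0.85 × 3 × 15) = 6.681 in.
M_n = C_f(d − h_f/2) + (T − C_f)(d − a_w/2) = 165.2 × (27 − 1.8) + 255.55 × (27 − 3.3405) = 4163.0 + 6046.2 = 10209.2 kip·in.
M_n = 10209.2/12 = 850.77 kip·ft.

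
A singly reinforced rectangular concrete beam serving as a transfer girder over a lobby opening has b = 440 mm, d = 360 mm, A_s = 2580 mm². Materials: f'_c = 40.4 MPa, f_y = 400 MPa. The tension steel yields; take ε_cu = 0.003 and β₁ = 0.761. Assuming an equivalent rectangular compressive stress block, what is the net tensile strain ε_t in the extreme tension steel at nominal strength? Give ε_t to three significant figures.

ε_t ≈ 0.00903

a = A_s f_y/(0.85 f'_c b) = 68.30 mm.
β₁ = 0.761, so c = a/β₁ = 68.30/0.761 = 89.75 mm.
From the linear strain diagram with ε_cu = 0.003: ε_t = 0.003 (d − c)/c = 0.003 × (360 − 89.75)/89.75 = 0.00903.
Since ε_t ≥ 0.005, the section is tension-controlled.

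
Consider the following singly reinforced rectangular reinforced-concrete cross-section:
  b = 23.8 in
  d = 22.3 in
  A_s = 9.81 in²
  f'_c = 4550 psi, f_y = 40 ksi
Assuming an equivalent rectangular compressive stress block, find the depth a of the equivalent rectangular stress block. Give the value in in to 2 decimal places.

a ≈ 4.26 in

T = A_s f_y = 9.81 × 40 = 392.4 kips.
a = T/(0.85 f'_c b) = 392.4/(0.85 × 4.55 × 23.8) = 4.26 in.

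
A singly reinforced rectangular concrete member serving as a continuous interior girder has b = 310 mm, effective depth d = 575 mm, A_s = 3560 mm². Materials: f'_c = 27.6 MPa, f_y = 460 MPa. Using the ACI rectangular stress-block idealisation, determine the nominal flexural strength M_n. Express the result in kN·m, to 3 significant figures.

M_n ≈ 757 kN·m

T = A_s f_y = 3560 × 460 = 1637600 N = 1637.6 kN.
From C = T: a = T/(0.85 f'_c b) = 1637600/(0.85 × 27.6 × 310) = 225.17 mm.
M_n = T(d − a/2) = 1637.6 kN × (575 − 112.585) mm = 757.25 kN·m.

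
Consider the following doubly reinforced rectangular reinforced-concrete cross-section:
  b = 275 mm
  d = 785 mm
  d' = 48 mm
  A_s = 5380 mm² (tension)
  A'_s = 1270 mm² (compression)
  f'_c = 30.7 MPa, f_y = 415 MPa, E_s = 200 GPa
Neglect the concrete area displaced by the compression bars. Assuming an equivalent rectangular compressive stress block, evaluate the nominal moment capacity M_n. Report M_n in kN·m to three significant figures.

M_n ≈ 1520 kN·m

Assume both tension and compression steel yield.
Net tension couple steel: A_s − A'_s = 4110 mm².
a = (A_s − A'_s) f_y / (0.85 f'_c b) = 1705650/(0.85 × 30.7 × 275) = 237.68 mm.
c = a/β₁ = 237.68/0.831 = 286.02 mm; ε'_s = 0.003(c − d')/c = 0.0025 ≥ f_y/E_s = 0.0021, so compression steel does yield.
M_n = (A_s − A'_s) f_y (d − a/2) + A'_s f_y (d − d') = [1705650 × (785 − 118.84) + 527050 × (785 − 48)] × 10⁻⁶ = 1136.24 + 388.44 = 1524.68 kN·m.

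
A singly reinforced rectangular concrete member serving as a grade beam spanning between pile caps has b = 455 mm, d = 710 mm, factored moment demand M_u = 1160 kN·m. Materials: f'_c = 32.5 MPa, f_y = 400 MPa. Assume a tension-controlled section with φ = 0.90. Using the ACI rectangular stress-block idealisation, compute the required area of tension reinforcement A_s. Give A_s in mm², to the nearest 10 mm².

M_n = M_u/φ = 1160/0.90 = 1288.89 kN·m.
With M_n = 0.85 f'_c a b (d − a/2), solve the quadratic for a:
a = d − √(d² − 2M_n/(0.85 f'_c b)) = 710 − √(710² − 2 × 1288.89×10⁶/(0.85 × 32.5 × 455)) = 163.18 mm.
A_s = 0.85 f'_c a b / f_y = 0.85 × 32.5 × 163.18 × 455 / 400 = 5127.7 mm².

A_s ≈ 5130 mm²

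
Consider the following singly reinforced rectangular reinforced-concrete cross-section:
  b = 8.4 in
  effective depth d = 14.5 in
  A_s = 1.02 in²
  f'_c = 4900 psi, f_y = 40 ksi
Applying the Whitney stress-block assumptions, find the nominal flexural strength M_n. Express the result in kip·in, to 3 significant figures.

M_n ≈ 568 kip·in

T = A_s f_y = 1.02 × 40 = 40.8 kips.
a = T/(0.85 f'_c b) = 40.8/(0.85 × 4.9 × 8.4) = 1.166 in.
M_n = T(d − a/2) = 40.8 × (14.5 − 0.583) = 567.8 kip·in.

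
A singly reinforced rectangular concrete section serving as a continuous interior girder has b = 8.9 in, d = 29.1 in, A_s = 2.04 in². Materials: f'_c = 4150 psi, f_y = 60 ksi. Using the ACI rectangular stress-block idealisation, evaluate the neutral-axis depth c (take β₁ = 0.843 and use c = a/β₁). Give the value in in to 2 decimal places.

c ≈ 4.62 in

T = A_s f_y = 2.04 × 60 = 122.4 kips.
a = T/(0.85 f'_c b) = 122.4/(0.85 × 4.15 × 8.9) = 3.8987 in.
With β₁ = 0.843, c = a/β₁ = 3.8987/0.843 = 4.62 in.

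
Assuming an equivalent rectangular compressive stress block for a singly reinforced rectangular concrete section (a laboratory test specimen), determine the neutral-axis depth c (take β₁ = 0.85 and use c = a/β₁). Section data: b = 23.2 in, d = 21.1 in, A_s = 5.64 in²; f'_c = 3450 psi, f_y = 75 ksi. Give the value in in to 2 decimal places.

c ≈ 7.31 in

T = A_s f_y = 5.64 × 75 = 423 kips.
a = T/(0.85 f'_c b) = 423/(0.85 × 3.45 × 23.2) = 6.2175 in.
With β₁ = 0.85, c = a/β₁ = 6.2175/0.85 = 7.31 in.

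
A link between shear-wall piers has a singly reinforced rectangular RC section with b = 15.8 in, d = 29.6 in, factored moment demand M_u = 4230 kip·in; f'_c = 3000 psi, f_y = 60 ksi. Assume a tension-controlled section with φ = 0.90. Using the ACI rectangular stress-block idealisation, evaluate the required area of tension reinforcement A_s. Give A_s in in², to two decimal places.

A_s ≈ 2.85 in²

M_n = M_u/φ = 4230/0.90 = 4700 kip·in.
From M_n = 0.85 f'_c a b (d − a/2):
a = d − √(d² − 2M_n/(0.85 f'_c b)) = 29.6 − √(29.6² − 2 × 4700/(0.85 × 3 × 15.8)) = 4.245 in.
A_s = 0.85 f'_c a b / f_y = 0.85 × 3 × 4.245 × 15.8 / 60 = 2.851 in².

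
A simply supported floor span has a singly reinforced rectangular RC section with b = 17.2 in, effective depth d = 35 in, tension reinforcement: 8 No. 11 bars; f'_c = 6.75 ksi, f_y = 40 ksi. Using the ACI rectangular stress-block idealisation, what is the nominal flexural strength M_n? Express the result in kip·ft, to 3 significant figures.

A_s = 8 × 1.56 = 12.48 in².
T = A_s f_y = 12.48 × 40 = 499.2 kips.
a = T/(0.85 f'_c b) = 499.2/(0.85 × 6.75 × 17.2) = 5.059 in.
M_n = T(d − a/2) = 499.2 × (35 − 2.5295) = 16209.3 kip·in = 16209.3/12 = 1350.78 kip·ft.

M_n ≈ 1350 kip·ft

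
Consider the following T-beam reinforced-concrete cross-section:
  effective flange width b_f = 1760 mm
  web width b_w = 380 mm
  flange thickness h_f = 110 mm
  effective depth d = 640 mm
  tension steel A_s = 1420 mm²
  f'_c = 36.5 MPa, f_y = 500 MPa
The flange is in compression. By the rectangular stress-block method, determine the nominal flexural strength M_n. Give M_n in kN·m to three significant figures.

Tension: T = A_s f_y = 1420 × 500 = 710000 N.
Try a within the flange: a = T/(0.85 f'_c b_f) = 710000/(0.85 × 36.5 × 1760) = 13.00 mm.
Since a = 13.00 ≤ h_f = 110 mm, the stress block lies entirely in the flange; analyse as a rectangular beam of width b_f.
M_n = T(d − a/2) = 710000 × (640 − 6.5) = 449.79 × 10⁶ N·mm.
M_n = 449.79 kN·m.

M_n ≈ 450 kN·m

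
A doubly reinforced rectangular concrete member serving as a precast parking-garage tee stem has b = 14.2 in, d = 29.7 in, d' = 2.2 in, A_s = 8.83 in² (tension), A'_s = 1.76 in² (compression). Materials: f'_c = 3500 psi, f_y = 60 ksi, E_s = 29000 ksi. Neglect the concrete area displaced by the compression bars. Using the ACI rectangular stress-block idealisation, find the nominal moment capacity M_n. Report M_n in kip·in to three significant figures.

M_n ≈ 13400 kip·in

Assume both steels yield.
a = (A_s − A'_s) f_y/(0.85 f'_c b) = (8.83 − 1.76) × 60/(0.85 × 3.5 × 14.2) = 10.041 in.
c = a/β₁ = 10.041/0.85 = 11.813 in; ε'_s = 0.003(c − d')/c = 0.0024 ≥ ε_y = 0.0021, so the compression steel yields.
M_n = (A_s − A'_s) f_y (d − a/2) + A'_s f_y (d − d') = 424.2 × (29.7 − 5.0205) + 105.6 × (29.7 − 2.2) = 10469.0 + 2904.0 = 13373.0 kip·in.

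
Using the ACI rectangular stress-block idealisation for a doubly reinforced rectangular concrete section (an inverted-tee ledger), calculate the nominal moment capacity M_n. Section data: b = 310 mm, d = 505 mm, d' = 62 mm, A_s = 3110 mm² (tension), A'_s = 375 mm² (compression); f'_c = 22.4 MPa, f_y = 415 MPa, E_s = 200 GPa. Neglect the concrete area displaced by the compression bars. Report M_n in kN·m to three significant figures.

M_n ≈ 533 kN·m

Assume both tension and compression steel yield.
Net tension couple steel: A_s − A'_s = 2735 mm².
a = (A_s − A'_s) f_y / (0.85 f'_c b) = 1135025/(0.85 × 22.4 × 310) = 192.30 mm.
c = a/β₁ = 192.30/0.85 = 226.24 mm; ε'_s = 0.003(c − d')/c = 0.0022 ≥ f_y/E_s = 0.0021, so compression steel does yield.
M_n = (A_s − A'_s) f_y (d − a/2) + A'_s f_y (d − d') = [1135025 × (505 − 96.15) + 155625 × (505 − 62)] × 10⁻⁶ = 464.05 + 68.94 = 532.99 kN·m.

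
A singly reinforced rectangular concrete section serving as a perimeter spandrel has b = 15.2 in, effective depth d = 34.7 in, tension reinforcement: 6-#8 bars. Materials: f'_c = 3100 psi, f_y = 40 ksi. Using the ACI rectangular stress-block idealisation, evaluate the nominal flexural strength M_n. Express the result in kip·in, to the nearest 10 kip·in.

A_s = 6 × 0.79 = 4.74 in².
T = A_s f_y = 4.74 × 40 = 189.6 kips.
a = T/(0.85 f'_c b) = 189.6/(0.85 × 3.1 × 15.2) = 4.734 in.
M_n = T(d − a/2) = 189.6 × (34.7 − 2.367) = 6130.3 kip·in.

M_n ≈ 6130 kip·in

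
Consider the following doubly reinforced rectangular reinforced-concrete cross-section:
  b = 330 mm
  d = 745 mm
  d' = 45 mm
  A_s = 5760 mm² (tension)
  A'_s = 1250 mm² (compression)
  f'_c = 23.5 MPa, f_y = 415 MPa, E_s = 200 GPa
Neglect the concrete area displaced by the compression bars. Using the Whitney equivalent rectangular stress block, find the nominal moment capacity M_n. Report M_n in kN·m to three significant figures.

Assume both tension and compression steel yield.
Net tension couple steel: A_s − A'_s = 4510 mm².
a = (A_s − A'_s) f_y / (0.85 f'_c b) = 1871650/(0.85 × 23.5 × 330) = 283.94 mm.
c = a/β₁ = 283.94/0.85 = 334.05 mm; ε'_s = 0.003(c − d')/c = 0.0026 ≥ f_y/E_s = 0.0021, so compression steel does yield.
M_n = (A_s − A'_s) f_y (d − a/2) + A'_s f_y (d − d') = [1871650 × (745 − 141.97) + 518750 × (745 − 45)] × 10⁻⁶ = 1128.66 + 363.13 = 1491.79 kN·m.

M_n ≈ 1490 kN·m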